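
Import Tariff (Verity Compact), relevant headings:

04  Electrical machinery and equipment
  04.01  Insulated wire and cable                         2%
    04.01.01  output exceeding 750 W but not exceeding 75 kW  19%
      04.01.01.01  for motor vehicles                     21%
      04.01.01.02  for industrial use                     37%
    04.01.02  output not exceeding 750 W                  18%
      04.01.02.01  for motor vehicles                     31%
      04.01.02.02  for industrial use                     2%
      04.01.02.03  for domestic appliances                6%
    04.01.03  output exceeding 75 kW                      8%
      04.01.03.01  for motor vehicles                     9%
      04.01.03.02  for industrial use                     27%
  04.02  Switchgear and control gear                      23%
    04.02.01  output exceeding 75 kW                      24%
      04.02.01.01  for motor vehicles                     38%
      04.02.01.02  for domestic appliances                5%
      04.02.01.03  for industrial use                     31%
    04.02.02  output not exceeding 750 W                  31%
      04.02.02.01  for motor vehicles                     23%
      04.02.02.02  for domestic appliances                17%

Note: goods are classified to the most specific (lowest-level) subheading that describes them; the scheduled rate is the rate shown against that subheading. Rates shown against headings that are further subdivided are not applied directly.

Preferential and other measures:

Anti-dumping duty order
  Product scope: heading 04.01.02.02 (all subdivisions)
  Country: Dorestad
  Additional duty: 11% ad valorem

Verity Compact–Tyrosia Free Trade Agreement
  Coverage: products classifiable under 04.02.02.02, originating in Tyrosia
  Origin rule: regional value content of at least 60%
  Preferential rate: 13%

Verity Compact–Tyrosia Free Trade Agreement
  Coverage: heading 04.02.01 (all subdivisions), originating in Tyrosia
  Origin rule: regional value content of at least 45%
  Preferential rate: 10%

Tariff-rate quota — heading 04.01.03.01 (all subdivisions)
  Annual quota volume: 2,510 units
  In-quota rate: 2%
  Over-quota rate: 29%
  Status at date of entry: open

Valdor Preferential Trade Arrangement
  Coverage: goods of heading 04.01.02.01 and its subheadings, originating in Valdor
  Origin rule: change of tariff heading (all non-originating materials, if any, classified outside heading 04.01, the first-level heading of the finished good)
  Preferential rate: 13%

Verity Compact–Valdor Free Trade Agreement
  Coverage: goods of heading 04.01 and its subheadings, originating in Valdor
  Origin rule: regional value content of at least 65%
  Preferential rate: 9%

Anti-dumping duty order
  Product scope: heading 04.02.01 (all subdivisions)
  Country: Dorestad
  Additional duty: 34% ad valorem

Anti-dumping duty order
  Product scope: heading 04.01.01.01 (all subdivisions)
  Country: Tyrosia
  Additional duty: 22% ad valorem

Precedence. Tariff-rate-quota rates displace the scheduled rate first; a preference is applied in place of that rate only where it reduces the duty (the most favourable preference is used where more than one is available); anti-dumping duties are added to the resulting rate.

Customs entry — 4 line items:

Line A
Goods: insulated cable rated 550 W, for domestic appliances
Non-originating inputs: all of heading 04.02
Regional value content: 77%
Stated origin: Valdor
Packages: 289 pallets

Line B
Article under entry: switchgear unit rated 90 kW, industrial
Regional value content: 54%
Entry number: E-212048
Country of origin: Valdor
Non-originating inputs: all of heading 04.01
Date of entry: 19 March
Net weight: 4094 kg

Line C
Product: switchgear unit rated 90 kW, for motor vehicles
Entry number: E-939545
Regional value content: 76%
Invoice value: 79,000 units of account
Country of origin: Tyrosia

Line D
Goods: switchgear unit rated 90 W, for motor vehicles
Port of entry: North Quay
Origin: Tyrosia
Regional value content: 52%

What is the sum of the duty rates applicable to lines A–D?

70%

Line A: insulated cable → 04.01; rated 550 W → 04.01.02; for domestic appliances → 04.01.02.03. Scheduled 6%. Valdor agreement on 04.01.02.01: 04.01.02.03 not covered; Valdor agreement on 04.01: RVC ≥ 65% → 9% available; preference 9% not lower than 6% → no reduction. → 6%.
Line B: switchgear unit → 04.02; rated 90 kW → 04.02.01; industrial → 04.02.01.03. Scheduled 31%. Valdor agreement on 04.01.02.01: 04.02.01.03 not covered; Valdor agreement on 04.01: 04.02.01.03 not covered. → 31%.
Line C: switchgear unit → 04.02; rated 90 kW → 04.02.01; for motor vehicles → 04.02.01.01. Scheduled 38%. Tyrosia agreement on 04.02.02.02: 04.02.01.01 not covered; Tyrosia agreement on 04.02.01: RVC ≥ 45% → 10% available; preferential 10%. → 10%.
Line D: switchgear unit → 04.02; rated 90 W → 04.02.02; for motor vehicles → 04.02.02.01. Scheduled 23%. Tyrosia agreement on 04.02.02.02: 04.02.02.01 not covered; Tyrosia agreement on 04.02.01: 04.02.02.01 not covered. → 23%.
Sum: 6% + 31% + 10% + 23% = 70%.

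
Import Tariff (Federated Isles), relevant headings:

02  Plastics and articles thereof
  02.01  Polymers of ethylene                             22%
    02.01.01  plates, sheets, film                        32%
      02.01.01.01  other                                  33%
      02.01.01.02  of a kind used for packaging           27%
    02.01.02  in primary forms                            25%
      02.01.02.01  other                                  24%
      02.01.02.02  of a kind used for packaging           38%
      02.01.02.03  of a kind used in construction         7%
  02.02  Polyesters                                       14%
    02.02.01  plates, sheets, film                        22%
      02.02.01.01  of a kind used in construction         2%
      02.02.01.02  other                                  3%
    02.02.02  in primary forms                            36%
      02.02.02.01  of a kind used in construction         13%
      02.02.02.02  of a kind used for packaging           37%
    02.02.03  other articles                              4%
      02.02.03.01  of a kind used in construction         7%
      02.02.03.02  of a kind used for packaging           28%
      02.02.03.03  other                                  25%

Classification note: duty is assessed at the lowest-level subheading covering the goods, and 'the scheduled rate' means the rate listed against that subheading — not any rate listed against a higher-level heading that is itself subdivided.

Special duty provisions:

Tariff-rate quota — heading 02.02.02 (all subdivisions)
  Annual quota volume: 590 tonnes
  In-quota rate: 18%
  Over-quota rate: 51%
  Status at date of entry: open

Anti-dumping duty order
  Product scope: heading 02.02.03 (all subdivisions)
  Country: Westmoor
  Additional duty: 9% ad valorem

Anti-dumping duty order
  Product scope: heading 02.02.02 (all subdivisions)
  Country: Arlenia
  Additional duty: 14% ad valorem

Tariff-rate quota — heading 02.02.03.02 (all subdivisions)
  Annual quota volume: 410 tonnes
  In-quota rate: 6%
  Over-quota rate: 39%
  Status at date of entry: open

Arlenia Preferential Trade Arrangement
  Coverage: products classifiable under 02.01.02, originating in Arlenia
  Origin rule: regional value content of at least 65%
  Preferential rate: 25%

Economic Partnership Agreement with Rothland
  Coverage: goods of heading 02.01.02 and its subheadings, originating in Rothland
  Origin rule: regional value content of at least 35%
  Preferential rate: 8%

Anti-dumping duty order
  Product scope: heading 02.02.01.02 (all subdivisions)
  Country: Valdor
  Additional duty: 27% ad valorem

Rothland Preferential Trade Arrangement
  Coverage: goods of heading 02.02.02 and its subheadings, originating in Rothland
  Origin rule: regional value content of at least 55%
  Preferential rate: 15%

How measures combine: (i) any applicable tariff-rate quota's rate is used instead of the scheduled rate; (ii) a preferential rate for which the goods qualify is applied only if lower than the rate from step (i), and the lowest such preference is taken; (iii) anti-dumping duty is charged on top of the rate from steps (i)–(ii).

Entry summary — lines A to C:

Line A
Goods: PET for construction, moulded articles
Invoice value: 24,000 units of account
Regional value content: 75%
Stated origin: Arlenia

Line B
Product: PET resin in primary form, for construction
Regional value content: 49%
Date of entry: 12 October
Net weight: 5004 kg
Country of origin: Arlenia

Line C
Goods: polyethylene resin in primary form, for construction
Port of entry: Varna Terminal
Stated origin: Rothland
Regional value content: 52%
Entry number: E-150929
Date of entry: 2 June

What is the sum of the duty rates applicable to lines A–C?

Line A: PET → 02.02; moulded articles → 02.02.03; for construction → 02.02.03.01. Scheduled 7%. Arlenia agreement on 02.01.02: 02.02.03.01 not covered. → 7%.
Line B: PET → 02.02; resin in primary form → 02.02.02; for construction → 02.02.02.01. Scheduled 13%. quota on 02.02.02 open → in-quota 18%; Arlenia agreement on 02.01.02: 02.02.02.01 not covered; anti-dumping (Arlenia, 02.02.02): +14%; total 18% + 14% = 32%. → 32%.
Line C: polyethylene → 02.01; resin in primary form → 02.01.02; for construction → 02.01.02.03. Scheduled 7%. Rothland agreement on 02.01.02: RVC ≥ 35% → 8% available; Rothland agreement on 02.02.02: 02.01.02.03 not covered; preference 8% not lower than 7% → no reduction. → 7%.
Sum: 7% + 32% + 7% = 46%.

46%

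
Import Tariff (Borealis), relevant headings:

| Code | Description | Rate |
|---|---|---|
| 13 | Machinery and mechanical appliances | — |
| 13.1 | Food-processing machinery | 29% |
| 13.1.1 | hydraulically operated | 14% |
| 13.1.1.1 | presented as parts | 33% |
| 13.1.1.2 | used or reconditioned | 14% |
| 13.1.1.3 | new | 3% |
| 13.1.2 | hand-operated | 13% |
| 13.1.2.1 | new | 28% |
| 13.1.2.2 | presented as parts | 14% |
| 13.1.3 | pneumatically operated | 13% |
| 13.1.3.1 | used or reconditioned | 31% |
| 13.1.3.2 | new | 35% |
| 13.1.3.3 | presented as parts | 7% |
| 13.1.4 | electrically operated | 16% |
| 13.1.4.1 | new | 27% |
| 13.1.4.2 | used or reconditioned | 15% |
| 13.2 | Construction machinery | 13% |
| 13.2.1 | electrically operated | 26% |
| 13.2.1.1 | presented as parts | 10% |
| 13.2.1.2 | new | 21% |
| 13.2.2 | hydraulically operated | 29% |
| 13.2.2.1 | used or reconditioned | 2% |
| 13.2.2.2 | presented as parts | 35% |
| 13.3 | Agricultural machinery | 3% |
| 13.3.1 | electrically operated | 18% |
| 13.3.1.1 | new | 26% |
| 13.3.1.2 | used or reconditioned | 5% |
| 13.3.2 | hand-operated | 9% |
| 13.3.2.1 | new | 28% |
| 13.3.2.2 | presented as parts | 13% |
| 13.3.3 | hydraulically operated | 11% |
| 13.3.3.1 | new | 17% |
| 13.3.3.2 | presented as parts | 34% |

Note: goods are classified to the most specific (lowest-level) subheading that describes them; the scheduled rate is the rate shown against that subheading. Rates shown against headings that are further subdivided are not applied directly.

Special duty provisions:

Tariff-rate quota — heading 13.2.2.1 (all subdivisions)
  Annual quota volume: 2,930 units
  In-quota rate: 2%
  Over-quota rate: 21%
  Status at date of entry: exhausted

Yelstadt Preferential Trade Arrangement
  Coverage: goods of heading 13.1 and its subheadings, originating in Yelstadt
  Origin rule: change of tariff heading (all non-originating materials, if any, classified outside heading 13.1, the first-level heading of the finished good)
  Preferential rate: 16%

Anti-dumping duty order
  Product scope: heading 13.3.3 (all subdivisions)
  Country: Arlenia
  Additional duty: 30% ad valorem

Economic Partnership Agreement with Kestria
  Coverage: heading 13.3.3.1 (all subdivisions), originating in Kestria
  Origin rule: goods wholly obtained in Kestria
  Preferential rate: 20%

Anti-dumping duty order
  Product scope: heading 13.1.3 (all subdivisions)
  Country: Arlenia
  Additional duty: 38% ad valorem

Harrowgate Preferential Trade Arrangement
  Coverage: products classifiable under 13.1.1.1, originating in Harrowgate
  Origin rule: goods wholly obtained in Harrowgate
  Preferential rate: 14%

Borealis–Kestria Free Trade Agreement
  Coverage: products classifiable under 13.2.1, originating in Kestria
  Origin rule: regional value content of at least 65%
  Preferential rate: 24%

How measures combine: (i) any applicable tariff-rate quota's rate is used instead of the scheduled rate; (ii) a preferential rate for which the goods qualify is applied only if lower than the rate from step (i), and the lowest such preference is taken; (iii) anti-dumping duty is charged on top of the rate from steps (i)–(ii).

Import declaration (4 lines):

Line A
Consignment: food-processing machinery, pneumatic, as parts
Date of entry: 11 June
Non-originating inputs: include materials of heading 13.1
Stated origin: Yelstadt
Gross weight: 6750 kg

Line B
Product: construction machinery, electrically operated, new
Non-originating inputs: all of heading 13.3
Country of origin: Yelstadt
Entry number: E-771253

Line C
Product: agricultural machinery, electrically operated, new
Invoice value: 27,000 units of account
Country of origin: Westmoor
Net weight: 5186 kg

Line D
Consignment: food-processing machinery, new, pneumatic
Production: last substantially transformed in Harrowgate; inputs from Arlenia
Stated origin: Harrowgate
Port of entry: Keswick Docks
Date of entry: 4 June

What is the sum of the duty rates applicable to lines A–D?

89%

Line A: food-processing → 13.1; pneumatic → 13.1.3; as parts → 13.1.3.3. Scheduled 7%. Yelstadt agreement on 13.1: CTH not met. → 7%.
Line B: construction → 13.2; electrically operated → 13.2.1; new → 13.2.1.2. Scheduled 21%. Yelstadt agreement on 13.1: 13.2.1.2 not covered. → 21%.
Line C: agricultural → 13.3; electrically operated → 13.3.1; new → 13.3.1.1. Scheduled 26%. No special measure applies. → 26%.
Line D: food-processing → 13.1; pneumatic → 13.1.3; new → 13.1.3.2. Scheduled 35%. Harrowgate agreement on 13.1.1.1: 13.1.3.2 not covered. → 35%.
Sum: 7% + 21% + 26% + 35% = 89%.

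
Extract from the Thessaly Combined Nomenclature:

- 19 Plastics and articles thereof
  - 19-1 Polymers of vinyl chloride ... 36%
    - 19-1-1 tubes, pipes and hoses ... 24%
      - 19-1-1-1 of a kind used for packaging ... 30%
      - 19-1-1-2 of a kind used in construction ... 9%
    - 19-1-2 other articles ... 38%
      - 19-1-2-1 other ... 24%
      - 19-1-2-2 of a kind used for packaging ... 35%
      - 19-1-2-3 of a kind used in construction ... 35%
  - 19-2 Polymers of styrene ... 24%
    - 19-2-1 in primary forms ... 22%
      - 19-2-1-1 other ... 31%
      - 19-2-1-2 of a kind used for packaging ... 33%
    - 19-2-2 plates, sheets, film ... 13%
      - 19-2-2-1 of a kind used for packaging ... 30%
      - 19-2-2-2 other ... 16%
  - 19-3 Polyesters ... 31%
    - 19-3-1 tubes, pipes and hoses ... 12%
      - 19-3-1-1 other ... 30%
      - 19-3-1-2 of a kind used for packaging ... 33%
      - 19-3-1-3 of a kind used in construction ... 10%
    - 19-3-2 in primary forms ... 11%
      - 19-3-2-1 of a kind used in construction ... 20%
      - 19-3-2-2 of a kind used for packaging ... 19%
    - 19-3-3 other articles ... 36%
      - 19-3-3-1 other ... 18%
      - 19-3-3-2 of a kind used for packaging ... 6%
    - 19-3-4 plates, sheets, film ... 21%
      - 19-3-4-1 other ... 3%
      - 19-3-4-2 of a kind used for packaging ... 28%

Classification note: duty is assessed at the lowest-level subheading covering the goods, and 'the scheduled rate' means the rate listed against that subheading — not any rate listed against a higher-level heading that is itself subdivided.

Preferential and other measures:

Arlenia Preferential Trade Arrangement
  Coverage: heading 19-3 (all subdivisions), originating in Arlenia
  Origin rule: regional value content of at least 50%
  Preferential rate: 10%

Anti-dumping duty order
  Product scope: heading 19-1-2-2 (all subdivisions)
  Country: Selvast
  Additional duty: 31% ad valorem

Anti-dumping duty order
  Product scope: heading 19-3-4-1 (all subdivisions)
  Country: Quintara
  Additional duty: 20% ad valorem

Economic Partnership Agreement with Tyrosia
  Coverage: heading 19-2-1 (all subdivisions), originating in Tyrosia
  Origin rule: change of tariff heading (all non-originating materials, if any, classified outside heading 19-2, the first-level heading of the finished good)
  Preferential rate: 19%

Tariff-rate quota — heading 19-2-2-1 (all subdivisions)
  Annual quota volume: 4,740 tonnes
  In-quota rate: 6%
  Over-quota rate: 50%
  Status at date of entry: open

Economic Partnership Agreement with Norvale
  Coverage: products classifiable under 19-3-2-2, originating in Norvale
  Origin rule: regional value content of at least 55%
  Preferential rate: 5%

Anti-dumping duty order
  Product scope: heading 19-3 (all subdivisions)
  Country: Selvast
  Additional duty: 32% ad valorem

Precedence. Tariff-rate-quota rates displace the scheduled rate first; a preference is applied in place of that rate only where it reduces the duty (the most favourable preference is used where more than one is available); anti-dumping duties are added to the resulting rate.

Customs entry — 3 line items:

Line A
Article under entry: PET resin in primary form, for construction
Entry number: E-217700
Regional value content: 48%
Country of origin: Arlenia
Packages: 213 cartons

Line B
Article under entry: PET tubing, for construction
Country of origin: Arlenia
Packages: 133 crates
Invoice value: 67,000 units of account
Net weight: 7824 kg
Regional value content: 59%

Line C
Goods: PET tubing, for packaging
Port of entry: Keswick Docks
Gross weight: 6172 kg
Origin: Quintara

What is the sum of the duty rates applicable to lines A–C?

63%

Line A: PET → 19-3; resin in primary form → 19-3-2; for construction → 19-3-2-1. Scheduled 20%. Arlenia agreement on 19-3: RVC < 50%. → 20%.
Line B: PET → 19-3; tubing → 19-3-1; for construction → 19-3-1-3. Scheduled 10%. Arlenia agreement on 19-3: RVC ≥ 50% → 10% available; preference 10% not lower than 10% → no reduction. → 10%.
Line C: PET → 19-3; tubing → 19-3-1; for packaging → 19-3-1-2. Scheduled 33%. No special measure applies. → 33%.
Sum: 20% + 10% + 33% = 63%.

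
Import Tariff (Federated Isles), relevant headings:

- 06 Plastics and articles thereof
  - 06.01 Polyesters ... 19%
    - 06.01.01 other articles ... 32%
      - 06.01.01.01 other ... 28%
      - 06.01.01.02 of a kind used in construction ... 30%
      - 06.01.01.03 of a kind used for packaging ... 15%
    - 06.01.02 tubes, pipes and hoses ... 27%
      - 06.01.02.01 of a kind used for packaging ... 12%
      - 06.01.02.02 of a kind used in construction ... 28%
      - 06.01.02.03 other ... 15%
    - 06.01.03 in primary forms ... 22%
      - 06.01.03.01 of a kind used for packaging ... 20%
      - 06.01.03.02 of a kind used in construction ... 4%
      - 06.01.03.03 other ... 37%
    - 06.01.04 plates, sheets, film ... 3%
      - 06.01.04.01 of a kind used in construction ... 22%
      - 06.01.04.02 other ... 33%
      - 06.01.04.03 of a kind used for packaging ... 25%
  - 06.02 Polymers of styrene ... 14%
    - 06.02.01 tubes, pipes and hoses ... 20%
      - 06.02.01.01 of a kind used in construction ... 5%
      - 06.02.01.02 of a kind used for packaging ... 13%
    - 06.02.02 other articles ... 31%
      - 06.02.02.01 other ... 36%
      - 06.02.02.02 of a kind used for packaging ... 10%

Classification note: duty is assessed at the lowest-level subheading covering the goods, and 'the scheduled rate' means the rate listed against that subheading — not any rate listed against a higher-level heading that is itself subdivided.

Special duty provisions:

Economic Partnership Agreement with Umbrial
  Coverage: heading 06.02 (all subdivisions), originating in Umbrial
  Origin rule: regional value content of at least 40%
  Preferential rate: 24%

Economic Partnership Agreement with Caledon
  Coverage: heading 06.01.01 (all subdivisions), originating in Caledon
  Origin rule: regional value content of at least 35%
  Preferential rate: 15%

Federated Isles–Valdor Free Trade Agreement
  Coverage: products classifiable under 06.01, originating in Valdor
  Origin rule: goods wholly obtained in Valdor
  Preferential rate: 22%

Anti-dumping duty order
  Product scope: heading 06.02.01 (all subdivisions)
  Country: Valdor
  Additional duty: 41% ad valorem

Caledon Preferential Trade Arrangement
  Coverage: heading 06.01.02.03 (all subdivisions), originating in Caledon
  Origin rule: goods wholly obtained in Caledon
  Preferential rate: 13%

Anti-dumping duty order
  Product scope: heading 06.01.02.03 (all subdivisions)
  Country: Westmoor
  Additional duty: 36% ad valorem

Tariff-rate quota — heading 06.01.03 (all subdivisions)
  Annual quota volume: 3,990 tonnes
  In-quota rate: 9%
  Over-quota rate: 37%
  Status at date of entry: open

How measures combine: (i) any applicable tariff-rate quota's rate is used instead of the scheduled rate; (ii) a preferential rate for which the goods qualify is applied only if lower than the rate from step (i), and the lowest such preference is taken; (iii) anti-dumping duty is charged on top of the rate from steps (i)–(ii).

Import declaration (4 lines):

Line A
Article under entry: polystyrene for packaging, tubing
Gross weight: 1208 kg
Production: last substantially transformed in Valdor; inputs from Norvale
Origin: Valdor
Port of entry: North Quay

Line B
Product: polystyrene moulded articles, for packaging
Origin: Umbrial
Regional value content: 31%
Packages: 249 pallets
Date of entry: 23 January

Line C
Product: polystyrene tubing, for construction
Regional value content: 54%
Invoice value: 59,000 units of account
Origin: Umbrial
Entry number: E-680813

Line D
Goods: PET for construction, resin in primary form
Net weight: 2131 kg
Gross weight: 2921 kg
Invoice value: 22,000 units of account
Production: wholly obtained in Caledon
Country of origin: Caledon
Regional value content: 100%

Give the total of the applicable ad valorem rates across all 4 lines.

Line A: polystyrene → 06.02; tubing → 06.02.01; for packaging → 06.02.01.02. Scheduled 13%. Valdor agreement on 06.01: 06.02.01.02 not covered; anti-dumping (Valdor, 06.02.01): +41%; total 13% + 41% = 54%. → 54%.
Line B: polystyrene → 06.02; moulded articles → 06.02.02; for packaging → 06.02.02.02. Scheduled 10%. Umbrial agreement on 06.02: RVC < 40%. → 10%.
Line C: polystyrene → 06.02; tubing → 06.02.01; for construction → 06.02.01.01. Scheduled 5%. Umbrial agreement on 06.02: RVC ≥ 40% → 24% available; preference 24% not lower than 5% → no reduction. → 5%.
Line D: PET → 06.01; resin in primary form → 06.01.03; for construction → 06.01.03.02. Scheduled 4%. quota on 06.01.03 open → in-quota 9%; Caledon agreement on 06.01.01: 06.01.03.02 not covered; Caledon agreement on 06.01.02.03: 06.01.03.02 not covered. → 9%.
Sum: 54% + 10% + 5% + 9% = 78%.

78%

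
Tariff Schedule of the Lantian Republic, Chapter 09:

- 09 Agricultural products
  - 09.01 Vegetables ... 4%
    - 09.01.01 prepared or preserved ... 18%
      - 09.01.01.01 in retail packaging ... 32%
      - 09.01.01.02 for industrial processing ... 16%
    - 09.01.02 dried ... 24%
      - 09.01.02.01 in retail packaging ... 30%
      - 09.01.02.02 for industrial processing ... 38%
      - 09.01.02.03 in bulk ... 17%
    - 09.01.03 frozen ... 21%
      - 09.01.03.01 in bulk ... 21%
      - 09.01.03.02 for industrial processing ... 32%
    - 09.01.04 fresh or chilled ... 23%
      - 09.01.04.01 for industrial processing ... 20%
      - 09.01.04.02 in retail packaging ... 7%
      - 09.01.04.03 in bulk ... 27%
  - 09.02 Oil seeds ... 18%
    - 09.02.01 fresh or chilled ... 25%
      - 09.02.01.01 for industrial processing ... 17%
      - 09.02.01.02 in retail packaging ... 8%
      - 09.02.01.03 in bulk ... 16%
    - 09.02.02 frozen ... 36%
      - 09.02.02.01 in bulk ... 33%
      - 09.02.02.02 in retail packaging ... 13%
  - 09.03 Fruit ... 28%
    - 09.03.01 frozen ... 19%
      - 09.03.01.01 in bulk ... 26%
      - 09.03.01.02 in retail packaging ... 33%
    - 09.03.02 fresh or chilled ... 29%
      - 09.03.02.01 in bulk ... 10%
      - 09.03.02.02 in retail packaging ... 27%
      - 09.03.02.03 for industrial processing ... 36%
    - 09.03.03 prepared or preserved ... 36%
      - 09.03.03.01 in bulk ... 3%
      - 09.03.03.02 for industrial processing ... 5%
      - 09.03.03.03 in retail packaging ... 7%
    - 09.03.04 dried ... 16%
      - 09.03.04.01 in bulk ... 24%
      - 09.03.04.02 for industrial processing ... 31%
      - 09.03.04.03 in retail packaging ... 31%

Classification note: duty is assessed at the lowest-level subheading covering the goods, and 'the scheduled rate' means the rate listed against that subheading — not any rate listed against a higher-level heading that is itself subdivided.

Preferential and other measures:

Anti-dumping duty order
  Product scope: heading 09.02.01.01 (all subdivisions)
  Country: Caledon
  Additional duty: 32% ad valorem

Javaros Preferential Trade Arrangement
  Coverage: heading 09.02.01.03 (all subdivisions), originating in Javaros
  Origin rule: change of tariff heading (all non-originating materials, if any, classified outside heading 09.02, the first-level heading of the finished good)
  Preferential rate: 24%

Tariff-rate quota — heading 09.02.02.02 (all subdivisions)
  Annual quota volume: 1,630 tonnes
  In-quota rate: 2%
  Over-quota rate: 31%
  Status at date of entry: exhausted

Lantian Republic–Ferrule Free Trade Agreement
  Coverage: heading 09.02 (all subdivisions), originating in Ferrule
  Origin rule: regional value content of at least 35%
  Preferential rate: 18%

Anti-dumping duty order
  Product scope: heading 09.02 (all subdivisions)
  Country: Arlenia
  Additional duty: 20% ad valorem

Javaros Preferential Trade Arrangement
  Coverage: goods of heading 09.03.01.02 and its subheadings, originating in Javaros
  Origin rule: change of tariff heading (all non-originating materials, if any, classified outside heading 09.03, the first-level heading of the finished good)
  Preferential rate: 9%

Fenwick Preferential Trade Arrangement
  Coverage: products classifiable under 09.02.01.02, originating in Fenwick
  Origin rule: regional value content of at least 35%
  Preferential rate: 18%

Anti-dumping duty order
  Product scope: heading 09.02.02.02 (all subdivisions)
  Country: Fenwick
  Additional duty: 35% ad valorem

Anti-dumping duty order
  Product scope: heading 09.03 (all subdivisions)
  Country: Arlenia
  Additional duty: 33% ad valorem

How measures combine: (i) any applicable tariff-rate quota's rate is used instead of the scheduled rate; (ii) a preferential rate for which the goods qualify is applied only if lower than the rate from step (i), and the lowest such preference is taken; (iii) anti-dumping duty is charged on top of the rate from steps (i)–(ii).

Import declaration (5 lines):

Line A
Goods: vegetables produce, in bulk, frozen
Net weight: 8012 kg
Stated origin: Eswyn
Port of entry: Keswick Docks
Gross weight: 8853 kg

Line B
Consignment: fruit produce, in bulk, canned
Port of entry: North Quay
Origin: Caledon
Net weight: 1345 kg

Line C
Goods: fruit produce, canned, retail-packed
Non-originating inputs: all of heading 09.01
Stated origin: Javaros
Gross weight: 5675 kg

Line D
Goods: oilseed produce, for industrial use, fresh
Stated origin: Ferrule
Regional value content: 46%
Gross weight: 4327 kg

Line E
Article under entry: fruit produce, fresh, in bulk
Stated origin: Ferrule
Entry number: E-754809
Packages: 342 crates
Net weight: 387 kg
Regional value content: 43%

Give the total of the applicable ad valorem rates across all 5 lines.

58%

Line A: vegetables → 09.01; frozen → 09.01.03; in bulk → 09.01.03.01. Scheduled 21%. No special measure applies. → 21%.
Line B: fruit → 09.03; canned → 09.03.03; in bulk → 09.03.03.01. Scheduled 3%. No special measure applies. → 3%.
Line C: fruit → 09.03; canned → 09.03.03; retail-packed → 09.03.03.03. Scheduled 7%. Javaros agreement on 09.02.01.03: 09.03.03.03 not covered; Javaros agreement on 09.03.01.02: 09.03.03.03 not covered. → 7%.
Line D: oilseed → 09.02; fresh → 09.02.01; for industrial use → 09.02.01.01. Scheduled 17%. Ferrule agreement on 09.02: RVC ≥ 35% → 18% available; preference 18% not lower than 17% → no reduction. → 17%.
Line E: fruit → 09.03; fresh → 09.03.02; in bulk → 09.03.02.01. Scheduled 10%. Ferrule agreement on 09.02: 09.03.02.01 not covered. → 10%.
Sum: 21% + 3% + 7% + 17% + 10% = 58%.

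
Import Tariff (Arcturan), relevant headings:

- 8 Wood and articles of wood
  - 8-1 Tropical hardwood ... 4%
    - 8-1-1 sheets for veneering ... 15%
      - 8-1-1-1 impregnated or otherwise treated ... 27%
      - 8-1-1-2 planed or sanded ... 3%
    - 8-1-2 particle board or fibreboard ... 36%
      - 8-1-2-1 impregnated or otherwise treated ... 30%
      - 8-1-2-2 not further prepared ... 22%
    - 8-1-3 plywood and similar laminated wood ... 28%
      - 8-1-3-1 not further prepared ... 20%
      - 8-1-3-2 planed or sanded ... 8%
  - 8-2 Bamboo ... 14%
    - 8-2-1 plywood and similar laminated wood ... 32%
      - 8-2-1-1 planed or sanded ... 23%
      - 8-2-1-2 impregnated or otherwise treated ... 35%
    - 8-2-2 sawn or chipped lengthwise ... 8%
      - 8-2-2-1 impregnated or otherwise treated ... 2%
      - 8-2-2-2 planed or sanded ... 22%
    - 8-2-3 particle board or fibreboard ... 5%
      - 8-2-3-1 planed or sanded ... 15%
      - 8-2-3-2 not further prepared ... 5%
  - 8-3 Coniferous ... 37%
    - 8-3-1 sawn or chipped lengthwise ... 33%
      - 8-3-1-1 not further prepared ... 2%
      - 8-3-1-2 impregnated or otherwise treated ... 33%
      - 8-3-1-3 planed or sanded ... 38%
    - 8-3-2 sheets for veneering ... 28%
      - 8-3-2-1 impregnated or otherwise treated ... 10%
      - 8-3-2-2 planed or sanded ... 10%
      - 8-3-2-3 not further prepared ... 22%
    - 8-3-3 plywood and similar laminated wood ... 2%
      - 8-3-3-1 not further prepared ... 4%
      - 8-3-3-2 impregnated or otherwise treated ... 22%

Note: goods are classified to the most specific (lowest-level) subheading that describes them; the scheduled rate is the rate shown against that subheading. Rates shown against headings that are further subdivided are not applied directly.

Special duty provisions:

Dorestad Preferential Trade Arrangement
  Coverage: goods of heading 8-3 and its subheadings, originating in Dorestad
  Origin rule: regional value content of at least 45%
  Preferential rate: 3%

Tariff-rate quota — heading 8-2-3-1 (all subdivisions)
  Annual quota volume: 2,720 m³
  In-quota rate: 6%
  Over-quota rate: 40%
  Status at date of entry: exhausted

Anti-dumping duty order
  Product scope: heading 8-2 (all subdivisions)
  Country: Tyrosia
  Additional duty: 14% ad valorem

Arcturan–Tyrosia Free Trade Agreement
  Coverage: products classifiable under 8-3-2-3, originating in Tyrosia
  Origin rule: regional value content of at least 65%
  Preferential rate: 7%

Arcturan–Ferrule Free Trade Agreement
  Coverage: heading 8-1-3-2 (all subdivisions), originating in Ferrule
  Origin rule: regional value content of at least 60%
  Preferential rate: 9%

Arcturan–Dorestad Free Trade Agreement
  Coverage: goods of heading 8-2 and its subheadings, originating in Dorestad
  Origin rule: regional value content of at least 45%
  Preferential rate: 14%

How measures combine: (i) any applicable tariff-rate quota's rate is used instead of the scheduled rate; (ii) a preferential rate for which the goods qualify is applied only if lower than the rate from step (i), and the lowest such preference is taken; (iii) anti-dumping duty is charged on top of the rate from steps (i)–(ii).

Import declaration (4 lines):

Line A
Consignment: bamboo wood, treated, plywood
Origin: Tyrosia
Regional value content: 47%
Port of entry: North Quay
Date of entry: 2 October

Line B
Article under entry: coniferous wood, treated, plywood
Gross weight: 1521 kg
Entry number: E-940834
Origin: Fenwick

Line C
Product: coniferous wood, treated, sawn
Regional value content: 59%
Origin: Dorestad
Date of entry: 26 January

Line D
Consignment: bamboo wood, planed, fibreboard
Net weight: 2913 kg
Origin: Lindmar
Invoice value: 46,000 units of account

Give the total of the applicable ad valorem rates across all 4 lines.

Line A: bamboo → 8-2; plywood → 8-2-1; treated → 8-2-1-2. Scheduled 35%. Tyrosia agreement on 8-3-2-3: 8-2-1-2 not covered; anti-dumping (Tyrosia, 8-2): +14%; total 35% + 14% = 49%. → 49%.
Line B: coniferous → 8-3; plywood → 8-3-3; treated → 8-3-3-2. Scheduled 22%. No special measure applies. → 22%.
Line C: coniferous → 8-3; sawn → 8-3-1; treated → 8-3-1-2. Scheduled 33%. Dorestad agreement on 8-3: RVC ≥ 45% → 3% available; Dorestad agreement on 8-2: 8-3-1-2 not covered; preferential 3%. → 3%.
Line D: bamboo → 8-2; fibreboard → 8-2-3; planed → 8-2-3-1. Scheduled 15%. quota on 8-2-3-1 exhausted → over-quota 40%. → 40%.
Sum: 49% + 22% + 3% + 40% = 114%.

114%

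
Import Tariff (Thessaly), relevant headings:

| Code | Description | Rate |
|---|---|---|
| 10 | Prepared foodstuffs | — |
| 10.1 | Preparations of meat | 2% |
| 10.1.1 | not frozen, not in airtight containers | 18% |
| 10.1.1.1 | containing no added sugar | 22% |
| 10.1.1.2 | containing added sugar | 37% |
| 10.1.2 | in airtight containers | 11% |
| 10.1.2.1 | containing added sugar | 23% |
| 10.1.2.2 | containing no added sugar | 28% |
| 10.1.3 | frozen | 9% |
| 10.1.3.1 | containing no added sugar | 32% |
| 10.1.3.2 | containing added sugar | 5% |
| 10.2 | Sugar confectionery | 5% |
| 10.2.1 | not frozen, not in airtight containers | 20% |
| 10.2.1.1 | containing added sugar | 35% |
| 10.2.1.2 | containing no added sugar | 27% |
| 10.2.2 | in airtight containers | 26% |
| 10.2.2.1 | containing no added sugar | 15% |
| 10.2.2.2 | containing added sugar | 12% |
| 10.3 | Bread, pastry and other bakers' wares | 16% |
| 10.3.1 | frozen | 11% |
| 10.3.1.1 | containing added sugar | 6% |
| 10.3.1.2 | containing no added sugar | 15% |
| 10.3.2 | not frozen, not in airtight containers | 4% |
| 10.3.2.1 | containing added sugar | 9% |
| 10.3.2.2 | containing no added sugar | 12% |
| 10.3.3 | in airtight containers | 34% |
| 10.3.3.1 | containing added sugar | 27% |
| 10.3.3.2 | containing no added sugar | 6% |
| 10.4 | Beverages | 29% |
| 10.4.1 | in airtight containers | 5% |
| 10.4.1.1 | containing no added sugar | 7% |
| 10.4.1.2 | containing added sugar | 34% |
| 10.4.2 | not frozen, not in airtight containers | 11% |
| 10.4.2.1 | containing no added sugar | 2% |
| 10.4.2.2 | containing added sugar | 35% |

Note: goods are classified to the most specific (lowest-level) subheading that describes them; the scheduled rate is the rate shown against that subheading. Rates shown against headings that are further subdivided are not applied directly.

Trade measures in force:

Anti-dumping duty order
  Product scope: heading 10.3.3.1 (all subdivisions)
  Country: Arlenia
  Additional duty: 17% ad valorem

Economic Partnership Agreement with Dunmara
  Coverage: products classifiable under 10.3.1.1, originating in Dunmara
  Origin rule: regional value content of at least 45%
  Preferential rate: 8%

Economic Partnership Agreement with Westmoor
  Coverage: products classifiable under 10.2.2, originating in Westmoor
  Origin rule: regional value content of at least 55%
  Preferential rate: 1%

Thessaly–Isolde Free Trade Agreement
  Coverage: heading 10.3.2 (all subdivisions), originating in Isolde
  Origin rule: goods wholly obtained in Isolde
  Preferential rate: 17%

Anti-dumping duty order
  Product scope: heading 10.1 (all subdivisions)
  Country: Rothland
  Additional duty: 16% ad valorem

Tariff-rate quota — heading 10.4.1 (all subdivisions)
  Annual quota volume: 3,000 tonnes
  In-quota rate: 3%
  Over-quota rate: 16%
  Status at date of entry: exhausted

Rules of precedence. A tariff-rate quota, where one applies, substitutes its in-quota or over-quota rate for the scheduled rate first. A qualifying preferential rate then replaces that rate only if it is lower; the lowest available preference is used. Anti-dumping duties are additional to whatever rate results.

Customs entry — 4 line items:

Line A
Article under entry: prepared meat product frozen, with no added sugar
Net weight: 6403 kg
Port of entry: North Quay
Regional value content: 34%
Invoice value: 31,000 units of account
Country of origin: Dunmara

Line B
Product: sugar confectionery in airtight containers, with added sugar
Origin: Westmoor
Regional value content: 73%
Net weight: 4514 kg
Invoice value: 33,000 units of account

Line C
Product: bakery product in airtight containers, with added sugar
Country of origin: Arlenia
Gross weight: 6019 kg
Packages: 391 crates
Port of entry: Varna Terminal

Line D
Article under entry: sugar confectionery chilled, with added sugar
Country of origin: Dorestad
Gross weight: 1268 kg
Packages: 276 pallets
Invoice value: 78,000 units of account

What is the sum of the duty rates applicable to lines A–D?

Line A: prepared meat product → 10.1; frozen → 10.1.3; with no added sugar → 10.1.3.1. Scheduled 32%. Dunmara agreement on 10.3.1.1: 10.1.3.1 not covered. → 32%.
Line B: sugar confectionery → 10.2; in airtight containers → 10.2.2; with added sugar → 10.2.2.2. Scheduled 12%. Westmoor agreement on 10.2.2: RVC ≥ 55% → 1% available; preferential 1%. → 1%.
Line C: bakery product → 10.3; in airtight containers → 10.3.3; with added sugar → 10.3.3.1. Scheduled 27%. anti-dumping (Arlenia, 10.3.3.1): +17%; total 27% + 17% = 44%. → 44%.
Line D: sugar confectionery → 10.2; chilled → 10.2.1; with added sugar → 10.2.1.1. Scheduled 35%. No special measure applies. → 35%.
Sum: 32% + 1% + 44% + 35% = 112%.

112%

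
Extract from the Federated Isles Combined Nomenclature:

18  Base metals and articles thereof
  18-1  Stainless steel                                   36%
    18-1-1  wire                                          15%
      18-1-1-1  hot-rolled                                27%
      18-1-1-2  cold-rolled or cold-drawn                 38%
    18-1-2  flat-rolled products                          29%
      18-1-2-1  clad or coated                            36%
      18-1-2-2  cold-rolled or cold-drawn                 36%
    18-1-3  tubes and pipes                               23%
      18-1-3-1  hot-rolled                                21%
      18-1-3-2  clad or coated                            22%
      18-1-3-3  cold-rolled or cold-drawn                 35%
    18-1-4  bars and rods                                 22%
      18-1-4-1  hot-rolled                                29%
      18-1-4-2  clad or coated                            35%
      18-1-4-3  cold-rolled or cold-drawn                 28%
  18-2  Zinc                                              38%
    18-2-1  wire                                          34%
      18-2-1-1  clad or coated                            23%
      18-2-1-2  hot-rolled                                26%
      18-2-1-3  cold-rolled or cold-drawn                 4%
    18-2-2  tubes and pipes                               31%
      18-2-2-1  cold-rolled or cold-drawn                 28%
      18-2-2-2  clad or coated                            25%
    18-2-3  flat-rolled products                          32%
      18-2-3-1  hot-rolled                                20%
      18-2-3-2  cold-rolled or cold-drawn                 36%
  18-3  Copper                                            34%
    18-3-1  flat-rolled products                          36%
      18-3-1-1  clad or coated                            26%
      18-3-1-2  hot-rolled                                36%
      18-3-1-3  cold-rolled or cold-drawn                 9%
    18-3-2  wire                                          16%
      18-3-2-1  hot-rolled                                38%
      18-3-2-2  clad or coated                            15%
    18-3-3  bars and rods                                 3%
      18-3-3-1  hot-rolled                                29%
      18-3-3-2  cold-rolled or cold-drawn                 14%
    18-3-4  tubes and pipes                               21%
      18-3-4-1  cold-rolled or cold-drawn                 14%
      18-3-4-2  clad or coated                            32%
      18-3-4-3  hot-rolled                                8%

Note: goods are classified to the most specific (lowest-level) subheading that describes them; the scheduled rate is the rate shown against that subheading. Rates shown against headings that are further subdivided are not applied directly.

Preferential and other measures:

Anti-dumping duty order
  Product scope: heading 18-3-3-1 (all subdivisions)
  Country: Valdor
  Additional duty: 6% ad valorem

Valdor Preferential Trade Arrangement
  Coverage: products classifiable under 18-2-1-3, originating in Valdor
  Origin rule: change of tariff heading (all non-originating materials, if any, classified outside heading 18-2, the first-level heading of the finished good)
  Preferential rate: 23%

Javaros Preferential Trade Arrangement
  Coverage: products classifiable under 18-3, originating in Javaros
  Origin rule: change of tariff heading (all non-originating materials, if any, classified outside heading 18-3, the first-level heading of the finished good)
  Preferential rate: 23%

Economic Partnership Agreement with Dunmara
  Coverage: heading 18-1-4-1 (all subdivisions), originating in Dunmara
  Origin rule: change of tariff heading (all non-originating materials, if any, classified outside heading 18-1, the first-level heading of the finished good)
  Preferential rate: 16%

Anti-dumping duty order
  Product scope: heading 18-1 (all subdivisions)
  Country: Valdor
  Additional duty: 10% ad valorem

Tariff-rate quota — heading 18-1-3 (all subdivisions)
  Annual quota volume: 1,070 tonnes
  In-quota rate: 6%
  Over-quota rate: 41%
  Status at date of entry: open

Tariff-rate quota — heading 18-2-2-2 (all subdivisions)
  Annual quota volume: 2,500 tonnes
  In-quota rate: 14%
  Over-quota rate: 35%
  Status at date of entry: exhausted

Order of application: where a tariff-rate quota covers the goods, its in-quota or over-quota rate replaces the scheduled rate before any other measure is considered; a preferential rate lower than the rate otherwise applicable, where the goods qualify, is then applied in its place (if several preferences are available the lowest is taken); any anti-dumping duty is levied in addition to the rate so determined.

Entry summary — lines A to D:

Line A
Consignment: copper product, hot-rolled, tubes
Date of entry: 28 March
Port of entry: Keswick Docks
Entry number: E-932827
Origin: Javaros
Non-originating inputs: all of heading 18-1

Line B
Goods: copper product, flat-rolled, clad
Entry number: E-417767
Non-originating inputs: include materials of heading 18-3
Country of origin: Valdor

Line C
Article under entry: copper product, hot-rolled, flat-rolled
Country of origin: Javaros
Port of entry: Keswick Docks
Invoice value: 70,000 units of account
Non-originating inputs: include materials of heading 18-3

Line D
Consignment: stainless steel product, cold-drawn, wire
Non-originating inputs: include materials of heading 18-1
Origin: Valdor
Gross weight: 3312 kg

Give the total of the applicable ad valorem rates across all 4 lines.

Line A: copper → 18-3; tubes → 18-3-4; hot-rolled → 18-3-4-3. Scheduled 8%. Javaros agreement on 18-3: CTH met → 23% available; preference 23% not lower than 8% → no reduction. → 8%.
Line B: copper → 18-3; flat-rolled → 18-3-1; clad → 18-3-1-1. Scheduled 26%. Valdor agreement on 18-2-1-3: 18-3-1-1 not covered. → 26%.
Line C: copper → 18-3; flat-rolled → 18-3-1; hot-rolled → 18-3-1-2. Scheduled 36%. Javaros agreement on 18-3: CTH not met. → 36%.
Line D: stainless steel → 18-1; wire → 18-1-1; cold-drawn → 18-1-1-2. Scheduled 38%. Valdor agreement on 18-2-1-3: 18-1-1-2 not covered; anti-dumping (Valdor, 18-1): +10%; total 38% + 10% = 48%. → 48%.
Sum: 8% + 26% + 36% + 48% = 118%.

118%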